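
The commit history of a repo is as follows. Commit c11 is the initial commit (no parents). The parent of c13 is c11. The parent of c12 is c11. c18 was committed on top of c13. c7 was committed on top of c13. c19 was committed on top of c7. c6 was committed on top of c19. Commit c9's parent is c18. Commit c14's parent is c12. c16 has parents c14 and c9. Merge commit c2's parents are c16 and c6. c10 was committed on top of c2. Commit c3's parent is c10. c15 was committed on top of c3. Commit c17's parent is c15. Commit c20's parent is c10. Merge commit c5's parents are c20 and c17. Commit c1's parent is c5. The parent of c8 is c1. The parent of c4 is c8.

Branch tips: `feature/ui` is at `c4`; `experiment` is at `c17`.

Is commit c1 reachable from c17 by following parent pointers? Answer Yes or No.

No

Ancestors of c17: {c10, c11, c12, c13, c14, c15, c16, c17, c18, c19, c2, c3, c6, c7, c9}.
c1 is not in that set, so it is not an ancestor of c17.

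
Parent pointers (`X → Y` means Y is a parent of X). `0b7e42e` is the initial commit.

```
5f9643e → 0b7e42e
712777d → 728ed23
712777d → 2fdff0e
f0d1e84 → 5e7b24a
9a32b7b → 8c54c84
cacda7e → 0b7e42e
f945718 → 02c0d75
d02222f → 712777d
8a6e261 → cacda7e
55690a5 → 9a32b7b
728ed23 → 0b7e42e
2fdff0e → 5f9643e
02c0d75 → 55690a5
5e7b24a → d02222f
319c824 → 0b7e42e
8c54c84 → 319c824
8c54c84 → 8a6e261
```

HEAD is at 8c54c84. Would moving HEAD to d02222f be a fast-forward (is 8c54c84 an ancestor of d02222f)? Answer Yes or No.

A fast-forward from 8c54c84 to d02222f is possible iff 8c54c84 is an ancestor of d02222f.
Ancestors of d02222f: {0b7e42e, 2fdff0e, 5f9643e, 712777d, 728ed23, d02222f}.
8c54c84 is not among them, so fast-forward is not possible.

No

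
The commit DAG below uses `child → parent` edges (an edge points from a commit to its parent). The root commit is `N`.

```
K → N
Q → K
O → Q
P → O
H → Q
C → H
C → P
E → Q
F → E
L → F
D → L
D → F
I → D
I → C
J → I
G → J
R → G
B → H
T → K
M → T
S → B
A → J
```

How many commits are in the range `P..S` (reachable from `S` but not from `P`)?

3

Reachable from S: {B, H, K, N, Q, S}.
Reachable from P: {K, N, O, P, Q}.
In S's history but not P's: {B, H, S} — 3 commits.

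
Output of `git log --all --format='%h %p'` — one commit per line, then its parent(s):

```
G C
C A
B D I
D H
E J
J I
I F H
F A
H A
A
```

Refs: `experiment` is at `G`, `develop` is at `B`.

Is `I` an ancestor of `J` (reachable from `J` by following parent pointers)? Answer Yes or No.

Ancestors of J (commits reachable by following parents): {A, F, H, I, J}.
I is in that set, so it is an ancestor of J.

Yes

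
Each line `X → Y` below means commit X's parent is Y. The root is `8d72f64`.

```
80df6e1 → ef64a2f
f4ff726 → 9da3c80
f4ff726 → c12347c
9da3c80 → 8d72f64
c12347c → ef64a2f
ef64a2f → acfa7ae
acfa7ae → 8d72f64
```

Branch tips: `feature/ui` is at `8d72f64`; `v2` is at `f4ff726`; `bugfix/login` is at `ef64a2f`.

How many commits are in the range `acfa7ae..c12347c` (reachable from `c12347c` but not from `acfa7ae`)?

2

Reachable from c12347c: {8d72f64, acfa7ae, c12347c, ef64a2f}.
Reachable from acfa7ae: {8d72f64, acfa7ae}.
In c12347c's history but not acfa7ae's: {c12347c, ef64a2f} — 2 commits.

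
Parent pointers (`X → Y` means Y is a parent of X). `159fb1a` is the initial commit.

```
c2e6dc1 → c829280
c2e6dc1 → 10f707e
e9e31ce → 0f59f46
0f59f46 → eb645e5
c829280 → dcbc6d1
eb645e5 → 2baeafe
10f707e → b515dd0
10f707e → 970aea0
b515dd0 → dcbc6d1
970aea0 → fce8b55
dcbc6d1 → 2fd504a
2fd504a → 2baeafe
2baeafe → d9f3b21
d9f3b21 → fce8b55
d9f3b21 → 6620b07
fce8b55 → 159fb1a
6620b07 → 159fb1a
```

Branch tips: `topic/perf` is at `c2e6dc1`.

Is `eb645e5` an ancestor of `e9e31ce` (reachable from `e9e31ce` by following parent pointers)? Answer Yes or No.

Ancestors of e9e31ce (commits reachable by following parents): {0f59f46, 159fb1a, 2baeafe, 6620b07, d9f3b21, e9e31ce, eb645e5, fce8b55}.
eb645e5 is in that set, so it is an ancestor of e9e31ce.

Yes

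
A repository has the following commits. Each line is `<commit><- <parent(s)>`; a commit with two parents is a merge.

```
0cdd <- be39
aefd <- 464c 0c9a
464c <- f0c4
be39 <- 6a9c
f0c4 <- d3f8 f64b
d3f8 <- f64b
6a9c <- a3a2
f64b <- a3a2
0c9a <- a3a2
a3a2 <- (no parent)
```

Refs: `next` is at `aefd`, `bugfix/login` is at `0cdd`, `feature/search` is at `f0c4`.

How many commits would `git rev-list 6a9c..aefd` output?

6

Reachable from aefd: {0c9a, 464c, a3a2, aefd, d3f8, f0c4, f64b}.
Reachable from 6a9c: {6a9c, a3a2}.
In aefd's history but not 6a9c's: {0c9a, 464c, aefd, d3f8, f0c4, f64b} — 6 commits.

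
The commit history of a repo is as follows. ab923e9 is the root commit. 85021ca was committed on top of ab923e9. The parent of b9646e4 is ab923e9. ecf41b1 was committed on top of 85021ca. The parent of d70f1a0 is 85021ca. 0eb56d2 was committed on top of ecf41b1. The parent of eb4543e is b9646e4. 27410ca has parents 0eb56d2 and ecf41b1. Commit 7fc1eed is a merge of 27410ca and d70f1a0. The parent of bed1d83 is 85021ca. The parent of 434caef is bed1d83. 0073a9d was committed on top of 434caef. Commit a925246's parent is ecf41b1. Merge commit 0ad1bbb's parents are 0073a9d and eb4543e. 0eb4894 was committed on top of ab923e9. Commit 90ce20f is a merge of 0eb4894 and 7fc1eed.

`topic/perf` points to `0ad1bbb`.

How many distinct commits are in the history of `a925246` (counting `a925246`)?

Walking parent pointers from a925246: reachable set = {85021ca, a925246, ab923e9, ecf41b1}.
That is 4 commits.

4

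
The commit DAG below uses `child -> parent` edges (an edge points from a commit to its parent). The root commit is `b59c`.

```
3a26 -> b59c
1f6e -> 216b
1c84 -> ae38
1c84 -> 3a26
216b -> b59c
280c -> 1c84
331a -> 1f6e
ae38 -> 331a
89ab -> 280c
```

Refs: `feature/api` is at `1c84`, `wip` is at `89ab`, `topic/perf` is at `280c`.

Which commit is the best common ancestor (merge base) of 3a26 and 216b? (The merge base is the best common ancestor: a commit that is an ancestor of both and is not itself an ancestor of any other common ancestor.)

Ancestors of 3a26: {3a26, b59c}.
Ancestors of 216b: {216b, b59c}.
Common ancestors: {b59c}.
The only common ancestor is b59c, so it is the merge base.

b59c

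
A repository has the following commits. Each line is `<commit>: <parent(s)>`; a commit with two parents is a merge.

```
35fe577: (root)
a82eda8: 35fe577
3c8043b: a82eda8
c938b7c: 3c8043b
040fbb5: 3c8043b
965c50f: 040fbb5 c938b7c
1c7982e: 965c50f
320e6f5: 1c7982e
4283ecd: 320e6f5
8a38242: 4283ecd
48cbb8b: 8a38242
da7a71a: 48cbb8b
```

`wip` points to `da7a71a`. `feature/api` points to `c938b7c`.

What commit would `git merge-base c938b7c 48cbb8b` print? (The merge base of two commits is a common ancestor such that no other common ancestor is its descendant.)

c938b7c

Ancestors of c938b7c: {35fe577, 3c8043b, a82eda8, c938b7c}.
Ancestors of 48cbb8b: {040fbb5, 1c7982e, 320e6f5, 35fe577, 3c8043b, 4283ecd, 48cbb8b, 8a38242, 965c50f, a82eda8, c938b7c}.
Common ancestors: {35fe577, 3c8043b, a82eda8, c938b7c}.
Among these, c938b7c is not an ancestor of any other common ancestor — it is the merge base.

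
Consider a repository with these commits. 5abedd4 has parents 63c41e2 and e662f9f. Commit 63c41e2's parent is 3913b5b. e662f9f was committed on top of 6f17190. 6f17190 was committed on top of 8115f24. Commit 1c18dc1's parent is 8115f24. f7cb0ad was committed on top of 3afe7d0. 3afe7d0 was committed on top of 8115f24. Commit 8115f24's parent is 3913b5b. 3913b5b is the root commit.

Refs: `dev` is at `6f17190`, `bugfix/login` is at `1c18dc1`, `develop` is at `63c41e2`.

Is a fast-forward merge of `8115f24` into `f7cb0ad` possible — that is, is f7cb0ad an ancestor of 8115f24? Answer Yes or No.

A fast-forward from f7cb0ad to 8115f24 is possible iff f7cb0ad is an ancestor of 8115f24.
Ancestors of 8115f24: {3913b5b, 8115f24}.
f7cb0ad is not among them, so fast-forward is not possible.

No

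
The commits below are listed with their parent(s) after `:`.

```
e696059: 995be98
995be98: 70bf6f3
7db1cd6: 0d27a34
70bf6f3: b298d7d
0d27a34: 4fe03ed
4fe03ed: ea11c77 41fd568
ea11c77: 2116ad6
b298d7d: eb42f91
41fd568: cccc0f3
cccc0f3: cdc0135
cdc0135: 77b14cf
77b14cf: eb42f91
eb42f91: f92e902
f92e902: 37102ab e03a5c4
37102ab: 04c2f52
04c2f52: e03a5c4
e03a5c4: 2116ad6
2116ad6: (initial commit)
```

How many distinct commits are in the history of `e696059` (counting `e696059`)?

10

Walking parent pointers from e696059: reachable set = {04c2f52, 2116ad6, 37102ab, 70bf6f3, 995be98, b298d7d, e03a5c4, e696059, eb42f91, f92e902}.
That is 10 commits.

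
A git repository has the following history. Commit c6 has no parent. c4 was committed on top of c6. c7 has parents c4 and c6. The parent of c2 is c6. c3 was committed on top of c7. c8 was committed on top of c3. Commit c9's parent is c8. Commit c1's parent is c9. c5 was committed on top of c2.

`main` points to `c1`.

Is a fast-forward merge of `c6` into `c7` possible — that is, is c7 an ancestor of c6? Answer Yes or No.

No

A fast-forward from c7 to c6 is possible iff c7 is an ancestor of c6.
Ancestors of c6: {c6}.
c7 is not among them, so fast-forward is not possible.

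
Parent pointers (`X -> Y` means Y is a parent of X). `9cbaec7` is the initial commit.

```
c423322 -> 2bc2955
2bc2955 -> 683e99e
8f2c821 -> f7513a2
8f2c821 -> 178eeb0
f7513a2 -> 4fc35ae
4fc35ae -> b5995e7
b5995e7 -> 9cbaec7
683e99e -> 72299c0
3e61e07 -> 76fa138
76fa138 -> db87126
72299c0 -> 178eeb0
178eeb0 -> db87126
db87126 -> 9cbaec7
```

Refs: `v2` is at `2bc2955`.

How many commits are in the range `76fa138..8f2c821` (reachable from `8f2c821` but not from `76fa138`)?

5

Reachable from 8f2c821: {178eeb0, 4fc35ae, 8f2c821, 9cbaec7, b5995e7, db87126, f7513a2}.
Reachable from 76fa138: {76fa138, 9cbaec7, db87126}.
In 8f2c821's history but not 76fa138's: {178eeb0, 4fc35ae, 8f2c821, b5995e7, f7513a2} — 5 commits.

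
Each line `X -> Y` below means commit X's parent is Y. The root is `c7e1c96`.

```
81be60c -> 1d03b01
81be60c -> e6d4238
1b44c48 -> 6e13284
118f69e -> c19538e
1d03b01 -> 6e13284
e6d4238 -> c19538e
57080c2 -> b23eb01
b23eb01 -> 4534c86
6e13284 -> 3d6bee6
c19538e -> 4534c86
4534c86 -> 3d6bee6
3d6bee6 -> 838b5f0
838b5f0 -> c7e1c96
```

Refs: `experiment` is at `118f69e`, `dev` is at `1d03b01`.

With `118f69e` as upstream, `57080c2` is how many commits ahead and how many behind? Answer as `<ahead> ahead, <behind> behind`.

Reachable from 57080c2: {3d6bee6, 4534c86, 57080c2, 838b5f0, b23eb01, c7e1c96}.
Reachable from 118f69e: {118f69e, 3d6bee6, 4534c86, 838b5f0, c19538e, c7e1c96}.
Only in 57080c2's history (ahead): {57080c2, b23eb01} — 2.
Only in 118f69e's history (behind): {118f69e, c19538e} — 2.

2 ahead, 2 behind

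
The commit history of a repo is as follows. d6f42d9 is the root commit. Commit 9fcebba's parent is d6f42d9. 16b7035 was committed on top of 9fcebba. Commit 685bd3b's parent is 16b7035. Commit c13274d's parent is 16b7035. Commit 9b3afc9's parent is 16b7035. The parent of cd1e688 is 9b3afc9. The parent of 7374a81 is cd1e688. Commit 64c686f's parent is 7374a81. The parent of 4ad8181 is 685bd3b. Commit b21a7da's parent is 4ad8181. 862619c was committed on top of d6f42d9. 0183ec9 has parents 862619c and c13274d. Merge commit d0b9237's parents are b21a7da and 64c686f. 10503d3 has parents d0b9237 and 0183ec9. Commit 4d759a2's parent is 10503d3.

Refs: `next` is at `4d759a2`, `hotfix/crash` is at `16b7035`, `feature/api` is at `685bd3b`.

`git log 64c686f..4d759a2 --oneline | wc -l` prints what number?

9

Reachable from 4d759a2: {0183ec9, 10503d3, 16b7035, 4ad8181, 4d759a2, 64c686f, 685bd3b, 7374a81, 862619c, 9b3afc9, 9fcebba, b21a7da, c13274d, cd1e688, d0b9237, d6f42d9}.
Reachable from 64c686f: {16b7035, 64c686f, 7374a81, 9b3afc9, 9fcebba, cd1e688, d6f42d9}.
In 4d759a2's history but not 64c686f's: {0183ec9, 10503d3, 4ad8181, 4d759a2, 685bd3b, 862619c, b21a7da, c13274d, d0b9237} — 9 commits.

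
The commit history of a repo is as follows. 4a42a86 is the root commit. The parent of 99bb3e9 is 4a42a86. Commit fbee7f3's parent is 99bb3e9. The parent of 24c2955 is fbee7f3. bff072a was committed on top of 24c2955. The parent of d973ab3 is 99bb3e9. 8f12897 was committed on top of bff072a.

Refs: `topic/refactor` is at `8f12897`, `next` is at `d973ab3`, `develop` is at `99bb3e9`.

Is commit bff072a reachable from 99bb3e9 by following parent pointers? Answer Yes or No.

No

Ancestors of 99bb3e9: {4a42a86, 99bb3e9}.
bff072a is not in that set, so it is not an ancestor of 99bb3e9.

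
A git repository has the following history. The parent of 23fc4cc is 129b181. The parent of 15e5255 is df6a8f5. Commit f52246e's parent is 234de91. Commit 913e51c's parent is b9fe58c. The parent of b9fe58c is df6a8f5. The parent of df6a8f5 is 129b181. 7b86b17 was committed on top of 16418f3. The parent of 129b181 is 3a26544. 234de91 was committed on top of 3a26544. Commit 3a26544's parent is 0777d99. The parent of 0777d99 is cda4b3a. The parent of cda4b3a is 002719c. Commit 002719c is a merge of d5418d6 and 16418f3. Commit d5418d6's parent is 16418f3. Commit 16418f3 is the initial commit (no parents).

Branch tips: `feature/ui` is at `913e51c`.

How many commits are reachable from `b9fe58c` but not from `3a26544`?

Reachable from b9fe58c: {002719c, 0777d99, 129b181, 16418f3, 3a26544, b9fe58c, cda4b3a, d5418d6, df6a8f5}.
Reachable from 3a26544: {002719c, 0777d99, 16418f3, 3a26544, cda4b3a, d5418d6}.
In b9fe58c's history but not 3a26544's: {129b181, b9fe58c, df6a8f5} — 3 commits.

3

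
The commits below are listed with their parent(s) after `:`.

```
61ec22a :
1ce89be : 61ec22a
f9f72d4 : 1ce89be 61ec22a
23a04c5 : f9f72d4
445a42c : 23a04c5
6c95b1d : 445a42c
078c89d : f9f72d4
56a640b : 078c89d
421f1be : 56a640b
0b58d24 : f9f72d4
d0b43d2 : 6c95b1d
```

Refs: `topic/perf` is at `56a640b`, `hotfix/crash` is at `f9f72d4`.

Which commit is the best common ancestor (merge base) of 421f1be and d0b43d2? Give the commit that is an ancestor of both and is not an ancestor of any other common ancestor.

Ancestors of 421f1be: {078c89d, 1ce89be, 421f1be, 56a640b, 61ec22a, f9f72d4}.
Ancestors of d0b43d2: {1ce89be, 23a04c5, 445a42c, 61ec22a, 6c95b1d, d0b43d2, f9f72d4}.
Common ancestors: {1ce89be, 61ec22a, f9f72d4}.
Among these, f9f72d4 is not an ancestor of any other common ancestor — it is the merge base.

f9f72d4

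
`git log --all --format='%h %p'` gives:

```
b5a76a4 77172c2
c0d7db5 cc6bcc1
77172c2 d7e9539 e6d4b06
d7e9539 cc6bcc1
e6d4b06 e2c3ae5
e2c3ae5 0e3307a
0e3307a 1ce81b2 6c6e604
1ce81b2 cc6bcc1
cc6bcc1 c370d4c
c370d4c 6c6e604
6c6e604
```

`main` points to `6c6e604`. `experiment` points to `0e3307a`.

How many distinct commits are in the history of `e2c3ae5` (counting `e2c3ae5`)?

6

Walking parent pointers from e2c3ae5: reachable set = {0e3307a, 1ce81b2, 6c6e604, c370d4c, cc6bcc1, e2c3ae5}.
That is 6 commits.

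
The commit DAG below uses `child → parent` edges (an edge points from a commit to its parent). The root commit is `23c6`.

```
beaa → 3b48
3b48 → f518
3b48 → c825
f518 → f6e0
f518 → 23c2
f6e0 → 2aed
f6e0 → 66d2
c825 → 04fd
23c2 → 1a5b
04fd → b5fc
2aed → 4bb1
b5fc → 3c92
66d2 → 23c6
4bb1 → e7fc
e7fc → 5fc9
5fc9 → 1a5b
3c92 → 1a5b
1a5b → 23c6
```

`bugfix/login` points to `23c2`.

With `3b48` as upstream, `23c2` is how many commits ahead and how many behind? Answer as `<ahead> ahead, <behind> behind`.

Reachable from 23c2: {1a5b, 23c2, 23c6}.
Reachable from 3b48: {04fd, 1a5b, 23c2, 23c6, 2aed, 3b48, 3c92, 4bb1, 5fc9, 66d2, b5fc, c825, e7fc, f518, f6e0}.
Only in 23c2's history (ahead): {} — 0.
Only in 3b48's history (behind): {04fd, 2aed, 3b48, 3c92, 4bb1, 5fc9, 66d2, b5fc, c825, e7fc, f518, f6e0} — 12.

0 ahead, 12 behind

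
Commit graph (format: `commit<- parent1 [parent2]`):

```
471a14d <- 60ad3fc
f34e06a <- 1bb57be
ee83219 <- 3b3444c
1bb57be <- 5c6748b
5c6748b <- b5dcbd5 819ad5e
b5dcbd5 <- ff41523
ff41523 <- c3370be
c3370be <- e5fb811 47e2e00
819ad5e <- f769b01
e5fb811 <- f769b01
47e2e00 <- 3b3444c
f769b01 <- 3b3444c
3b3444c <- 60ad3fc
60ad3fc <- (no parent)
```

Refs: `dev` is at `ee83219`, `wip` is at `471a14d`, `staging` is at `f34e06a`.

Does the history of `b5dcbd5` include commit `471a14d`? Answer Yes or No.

No

Ancestors of b5dcbd5: {3b3444c, 47e2e00, 60ad3fc, b5dcbd5, c3370be, e5fb811, f769b01, ff41523}.
471a14d is not in that set, so it is not an ancestor of b5dcbd5.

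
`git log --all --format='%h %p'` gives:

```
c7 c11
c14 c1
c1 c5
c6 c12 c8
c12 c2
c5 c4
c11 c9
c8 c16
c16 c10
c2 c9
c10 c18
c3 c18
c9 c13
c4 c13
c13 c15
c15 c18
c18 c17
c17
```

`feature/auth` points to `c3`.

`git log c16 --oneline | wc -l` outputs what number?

Walking parent pointers from c16: reachable set = {c10, c16, c17, c18}.
That is 4 commits.

4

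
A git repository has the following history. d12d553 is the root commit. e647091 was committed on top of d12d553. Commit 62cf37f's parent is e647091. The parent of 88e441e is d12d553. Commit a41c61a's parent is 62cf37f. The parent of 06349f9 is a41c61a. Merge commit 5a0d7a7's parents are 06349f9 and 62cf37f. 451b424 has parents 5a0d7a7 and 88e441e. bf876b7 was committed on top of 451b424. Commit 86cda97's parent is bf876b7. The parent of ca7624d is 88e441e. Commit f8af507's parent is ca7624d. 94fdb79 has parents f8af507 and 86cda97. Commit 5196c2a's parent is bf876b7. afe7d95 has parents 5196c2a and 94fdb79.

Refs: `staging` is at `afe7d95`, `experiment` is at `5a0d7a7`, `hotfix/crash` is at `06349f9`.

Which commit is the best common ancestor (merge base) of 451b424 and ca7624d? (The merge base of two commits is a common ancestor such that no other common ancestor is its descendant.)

88e441e

Ancestors of 451b424: {06349f9, 451b424, 5a0d7a7, 62cf37f, 88e441e, a41c61a, d12d553, e647091}.
Ancestors of ca7624d: {88e441e, ca7624d, d12d553}.
Common ancestors: {88e441e, d12d553}.
Among these, 88e441e is not an ancestor of any other common ancestor — it is the merge base.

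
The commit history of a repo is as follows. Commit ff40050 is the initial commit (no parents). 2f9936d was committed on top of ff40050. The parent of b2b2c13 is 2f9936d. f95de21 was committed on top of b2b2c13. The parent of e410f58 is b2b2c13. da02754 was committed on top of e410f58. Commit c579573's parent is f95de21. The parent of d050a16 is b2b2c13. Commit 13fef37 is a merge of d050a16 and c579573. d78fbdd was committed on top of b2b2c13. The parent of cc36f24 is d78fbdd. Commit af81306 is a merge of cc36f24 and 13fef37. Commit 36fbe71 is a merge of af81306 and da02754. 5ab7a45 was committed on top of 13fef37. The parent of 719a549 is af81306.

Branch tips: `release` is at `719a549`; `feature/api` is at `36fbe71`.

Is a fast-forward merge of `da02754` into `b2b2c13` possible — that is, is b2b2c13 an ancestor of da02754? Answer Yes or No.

A fast-forward from b2b2c13 to da02754 is possible iff b2b2c13 is an ancestor of da02754.
Ancestors of da02754: {2f9936d, b2b2c13, da02754, e410f58, ff40050}.
b2b2c13 is among them, so fast-forward is possible.

Yes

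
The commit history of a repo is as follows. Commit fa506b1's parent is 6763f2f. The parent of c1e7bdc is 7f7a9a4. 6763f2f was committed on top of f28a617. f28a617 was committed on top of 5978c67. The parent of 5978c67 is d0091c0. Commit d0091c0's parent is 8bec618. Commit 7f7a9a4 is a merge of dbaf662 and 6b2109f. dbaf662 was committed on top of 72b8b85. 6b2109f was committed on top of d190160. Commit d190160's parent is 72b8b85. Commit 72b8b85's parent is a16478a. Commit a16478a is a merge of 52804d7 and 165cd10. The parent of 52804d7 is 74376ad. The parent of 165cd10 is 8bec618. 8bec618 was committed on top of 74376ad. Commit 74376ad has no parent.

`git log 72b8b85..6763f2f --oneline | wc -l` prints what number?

4

Reachable from 6763f2f: {5978c67, 6763f2f, 74376ad, 8bec618, d0091c0, f28a617}.
Reachable from 72b8b85: {165cd10, 52804d7, 72b8b85, 74376ad, 8bec618, a16478a}.
In 6763f2f's history but not 72b8b85's: {5978c67, 6763f2f, d0091c0, f28a617} — 4 commits.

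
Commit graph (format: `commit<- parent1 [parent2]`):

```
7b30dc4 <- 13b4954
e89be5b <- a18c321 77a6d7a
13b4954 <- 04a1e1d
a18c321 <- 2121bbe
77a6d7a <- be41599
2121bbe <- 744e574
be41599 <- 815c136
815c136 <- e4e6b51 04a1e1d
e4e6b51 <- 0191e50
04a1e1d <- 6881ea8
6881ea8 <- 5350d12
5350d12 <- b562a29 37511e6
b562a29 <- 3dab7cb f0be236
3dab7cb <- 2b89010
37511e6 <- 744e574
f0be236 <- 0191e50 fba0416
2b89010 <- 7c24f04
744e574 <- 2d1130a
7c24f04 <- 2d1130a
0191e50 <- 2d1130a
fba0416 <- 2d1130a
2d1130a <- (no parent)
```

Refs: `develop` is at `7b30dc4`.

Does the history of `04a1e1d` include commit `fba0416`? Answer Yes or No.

Yes

Ancestors of 04a1e1d (commits reachable by following parents): {0191e50, 04a1e1d, 2b89010, 2d1130a, 37511e6, 3dab7cb, 5350d12, 6881ea8, 744e574, 7c24f04, b562a29, f0be236, fba0416}.
fba0416 is in that set, so it is an ancestor of 04a1e1d.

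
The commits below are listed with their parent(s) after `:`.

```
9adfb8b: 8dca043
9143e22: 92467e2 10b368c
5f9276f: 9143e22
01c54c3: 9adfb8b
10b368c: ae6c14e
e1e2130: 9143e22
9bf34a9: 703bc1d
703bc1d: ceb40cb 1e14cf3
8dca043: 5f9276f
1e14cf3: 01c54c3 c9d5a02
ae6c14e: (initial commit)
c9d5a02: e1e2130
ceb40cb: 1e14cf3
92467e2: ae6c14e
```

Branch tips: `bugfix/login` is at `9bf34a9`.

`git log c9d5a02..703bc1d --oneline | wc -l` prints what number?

7

Reachable from 703bc1d: {01c54c3, 10b368c, 1e14cf3, 5f9276f, 703bc1d, 8dca043, 9143e22, 92467e2, 9adfb8b, ae6c14e, c9d5a02, ceb40cb, e1e2130}.
Reachable from c9d5a02: {10b368c, 9143e22, 92467e2, ae6c14e, c9d5a02, e1e2130}.
In 703bc1d's history but not c9d5a02's: {01c54c3, 1e14cf3, 5f9276f, 703bc1d, 8dca043, 9adfb8b, ceb40cb} — 7 commits.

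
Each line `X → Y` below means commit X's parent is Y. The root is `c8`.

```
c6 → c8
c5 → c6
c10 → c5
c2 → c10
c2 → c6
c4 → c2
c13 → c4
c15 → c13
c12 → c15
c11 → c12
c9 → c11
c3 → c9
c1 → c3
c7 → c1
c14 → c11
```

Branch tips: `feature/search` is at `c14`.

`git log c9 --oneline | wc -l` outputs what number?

Walking parent pointers from c9: reachable set = {c10, c11, c12, c13, c15, c2, c4, c5, c6, c8, c9}.
That is 11 commits.

11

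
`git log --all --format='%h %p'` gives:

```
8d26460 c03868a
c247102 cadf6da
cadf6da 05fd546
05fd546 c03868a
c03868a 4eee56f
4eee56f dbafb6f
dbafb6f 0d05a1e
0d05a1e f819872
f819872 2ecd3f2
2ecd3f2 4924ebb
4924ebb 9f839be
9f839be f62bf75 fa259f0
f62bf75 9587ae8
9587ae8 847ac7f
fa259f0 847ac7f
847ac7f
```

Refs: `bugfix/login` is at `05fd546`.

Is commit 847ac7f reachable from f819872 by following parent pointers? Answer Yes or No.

Yes

Ancestors of f819872 (commits reachable by following parents): {2ecd3f2, 4924ebb, 847ac7f, 9587ae8, 9f839be, f62bf75, f819872, fa259f0}.
847ac7f is in that set, so it is an ancestor of f819872.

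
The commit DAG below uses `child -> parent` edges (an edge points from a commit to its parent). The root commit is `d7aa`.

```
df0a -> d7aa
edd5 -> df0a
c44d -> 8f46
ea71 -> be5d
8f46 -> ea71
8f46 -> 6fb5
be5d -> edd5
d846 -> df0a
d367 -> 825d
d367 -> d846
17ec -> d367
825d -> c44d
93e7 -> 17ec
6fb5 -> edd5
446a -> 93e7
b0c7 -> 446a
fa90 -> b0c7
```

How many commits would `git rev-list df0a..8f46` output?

Reachable from 8f46: {6fb5, 8f46, be5d, d7aa, df0a, ea71, edd5}.
Reachable from df0a: {d7aa, df0a}.
In 8f46's history but not df0a's: {6fb5, 8f46, be5d, ea71, edd5} — 5 commits.

5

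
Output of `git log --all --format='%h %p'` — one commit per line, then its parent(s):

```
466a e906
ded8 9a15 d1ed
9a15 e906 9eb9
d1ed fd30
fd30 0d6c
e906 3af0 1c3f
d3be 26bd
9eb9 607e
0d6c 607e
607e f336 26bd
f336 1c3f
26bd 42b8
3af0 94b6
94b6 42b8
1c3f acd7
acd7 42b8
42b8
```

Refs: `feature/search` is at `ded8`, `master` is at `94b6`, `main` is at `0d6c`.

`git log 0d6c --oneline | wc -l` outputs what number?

7

Walking parent pointers from 0d6c: reachable set = {0d6c, 1c3f, 26bd, 42b8, 607e, acd7, f336}.
That is 7 commits.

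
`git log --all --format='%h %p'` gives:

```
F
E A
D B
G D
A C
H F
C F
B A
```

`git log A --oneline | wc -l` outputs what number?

Walking parent pointers from A: reachable set = {A, C, F}.
That is 3 commits.

3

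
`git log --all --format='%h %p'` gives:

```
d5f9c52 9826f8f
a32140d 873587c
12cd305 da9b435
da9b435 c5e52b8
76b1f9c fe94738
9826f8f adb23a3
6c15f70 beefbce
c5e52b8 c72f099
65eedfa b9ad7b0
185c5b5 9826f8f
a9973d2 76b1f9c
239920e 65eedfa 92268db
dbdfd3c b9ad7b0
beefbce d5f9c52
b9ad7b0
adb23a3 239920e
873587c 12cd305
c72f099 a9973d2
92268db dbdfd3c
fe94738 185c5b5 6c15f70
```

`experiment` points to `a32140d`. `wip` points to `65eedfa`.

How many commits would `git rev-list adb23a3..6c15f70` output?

Reachable from 6c15f70: {239920e, 65eedfa, 6c15f70, 92268db, 9826f8f, adb23a3, b9ad7b0, beefbce, d5f9c52, dbdfd3c}.
Reachable from adb23a3: {239920e, 65eedfa, 92268db, adb23a3, b9ad7b0, dbdfd3c}.
In 6c15f70's history but not adb23a3's: {6c15f70, 9826f8f, beefbce, d5f9c52} — 4 commits.

4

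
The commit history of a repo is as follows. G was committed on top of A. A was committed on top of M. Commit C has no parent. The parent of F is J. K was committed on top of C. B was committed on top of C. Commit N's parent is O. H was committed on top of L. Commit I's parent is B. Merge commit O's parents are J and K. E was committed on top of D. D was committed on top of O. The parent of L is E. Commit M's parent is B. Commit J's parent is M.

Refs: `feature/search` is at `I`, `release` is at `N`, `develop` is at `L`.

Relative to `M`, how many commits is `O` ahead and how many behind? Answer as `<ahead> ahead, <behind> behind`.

Reachable from O: {B, C, J, K, M, O}.
Reachable from M: {B, C, M}.
Only in O's history (ahead): {J, K, O} — 3.
Only in M's history (behind): {} — 0.

3 ahead, 0 behind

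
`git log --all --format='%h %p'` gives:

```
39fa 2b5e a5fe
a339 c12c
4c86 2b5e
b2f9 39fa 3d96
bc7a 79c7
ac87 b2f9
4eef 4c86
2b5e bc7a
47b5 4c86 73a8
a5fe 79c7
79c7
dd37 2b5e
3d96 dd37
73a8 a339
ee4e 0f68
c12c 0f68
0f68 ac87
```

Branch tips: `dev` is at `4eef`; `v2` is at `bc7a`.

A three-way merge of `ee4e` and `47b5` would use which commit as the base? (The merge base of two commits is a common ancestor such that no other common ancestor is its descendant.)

Ancestors of ee4e: {0f68, 2b5e, 39fa, 3d96, 79c7, a5fe, ac87, b2f9, bc7a, dd37, ee4e}.
Ancestors of 47b5: {0f68, 2b5e, 39fa, 3d96, 47b5, 4c86, 73a8, 79c7, a339, a5fe, ac87, b2f9, bc7a, c12c, dd37}.
Common ancestors: {0f68, 2b5e, 39fa, 3d96, 79c7, a5fe, ac87, b2f9, bc7a, dd37}.
Among these, 0f68 is not an ancestor of any other common ancestor — it is the merge base.

0f68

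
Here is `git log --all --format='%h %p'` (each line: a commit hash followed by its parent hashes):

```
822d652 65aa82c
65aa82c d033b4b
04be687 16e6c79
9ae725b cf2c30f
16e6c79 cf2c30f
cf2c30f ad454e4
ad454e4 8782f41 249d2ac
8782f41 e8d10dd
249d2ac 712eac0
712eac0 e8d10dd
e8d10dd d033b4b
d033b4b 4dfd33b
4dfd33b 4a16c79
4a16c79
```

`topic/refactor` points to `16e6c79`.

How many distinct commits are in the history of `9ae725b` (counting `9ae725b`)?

10

Walking parent pointers from 9ae725b: reachable set = {249d2ac, 4a16c79, 4dfd33b, 712eac0, 8782f41, 9ae725b, ad454e4, cf2c30f, d033b4b, e8d10dd}.
That is 10 commits.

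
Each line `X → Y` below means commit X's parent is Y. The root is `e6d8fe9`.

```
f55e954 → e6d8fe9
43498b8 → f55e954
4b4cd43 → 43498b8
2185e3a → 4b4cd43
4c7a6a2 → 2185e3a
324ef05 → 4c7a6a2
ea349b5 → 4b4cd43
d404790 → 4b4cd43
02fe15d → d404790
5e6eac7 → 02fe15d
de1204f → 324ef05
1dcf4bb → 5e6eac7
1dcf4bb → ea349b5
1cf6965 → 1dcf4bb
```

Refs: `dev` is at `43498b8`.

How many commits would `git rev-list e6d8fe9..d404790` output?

Reachable from d404790: {43498b8, 4b4cd43, d404790, e6d8fe9, f55e954}.
Reachable from e6d8fe9: {e6d8fe9}.
In d404790's history but not e6d8fe9's: {43498b8, 4b4cd43, d404790, f55e954} — 4 commits.

4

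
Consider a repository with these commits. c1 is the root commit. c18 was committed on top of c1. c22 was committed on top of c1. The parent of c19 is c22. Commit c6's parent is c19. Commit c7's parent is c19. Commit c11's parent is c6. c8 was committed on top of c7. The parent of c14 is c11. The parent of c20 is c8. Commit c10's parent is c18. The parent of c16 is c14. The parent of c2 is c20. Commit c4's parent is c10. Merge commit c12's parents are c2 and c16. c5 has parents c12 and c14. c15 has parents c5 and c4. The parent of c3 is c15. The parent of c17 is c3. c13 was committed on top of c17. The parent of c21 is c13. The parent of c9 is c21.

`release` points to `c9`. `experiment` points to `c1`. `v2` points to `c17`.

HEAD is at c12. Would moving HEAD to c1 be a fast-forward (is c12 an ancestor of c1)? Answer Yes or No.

A fast-forward from c12 to c1 is possible iff c12 is an ancestor of c1.
Ancestors of c1: {c1}.
c12 is not among them, so fast-forward is not possible.

No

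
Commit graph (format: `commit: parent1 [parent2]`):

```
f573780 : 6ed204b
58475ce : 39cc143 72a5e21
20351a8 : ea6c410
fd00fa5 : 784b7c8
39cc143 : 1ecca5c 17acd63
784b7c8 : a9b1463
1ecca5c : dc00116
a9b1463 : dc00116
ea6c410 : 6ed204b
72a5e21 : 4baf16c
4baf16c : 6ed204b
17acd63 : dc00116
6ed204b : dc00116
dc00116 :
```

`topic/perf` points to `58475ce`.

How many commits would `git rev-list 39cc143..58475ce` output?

Reachable from 58475ce: {17acd63, 1ecca5c, 39cc143, 4baf16c, 58475ce, 6ed204b, 72a5e21, dc00116}.
Reachable from 39cc143: {17acd63, 1ecca5c, 39cc143, dc00116}.
In 58475ce's history but not 39cc143's: {4baf16c, 58475ce, 6ed204b, 72a5e21} — 4 commits.

4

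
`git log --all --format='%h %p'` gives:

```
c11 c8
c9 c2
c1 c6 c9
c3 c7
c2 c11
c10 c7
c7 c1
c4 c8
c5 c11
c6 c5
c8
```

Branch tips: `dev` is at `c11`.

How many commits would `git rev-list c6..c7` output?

4

Reachable from c7: {c1, c11, c2, c5, c6, c7, c8, c9}.
Reachable from c6: {c11, c5, c6, c8}.
In c7's history but not c6's: {c1, c2, c7, c9} — 4 commits.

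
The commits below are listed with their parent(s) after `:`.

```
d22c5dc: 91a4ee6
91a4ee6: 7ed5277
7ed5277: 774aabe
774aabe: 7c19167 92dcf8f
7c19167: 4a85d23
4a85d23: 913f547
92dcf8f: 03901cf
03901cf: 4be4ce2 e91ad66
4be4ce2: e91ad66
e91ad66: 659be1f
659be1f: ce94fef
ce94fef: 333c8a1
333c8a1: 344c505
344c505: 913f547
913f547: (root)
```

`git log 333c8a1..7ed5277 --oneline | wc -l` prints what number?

10

Reachable from 7ed5277: {03901cf, 333c8a1, 344c505, 4a85d23, 4be4ce2, 659be1f, 774aabe, 7c19167, 7ed5277, 913f547, 92dcf8f, ce94fef, e91ad66}.
Reachable from 333c8a1: {333c8a1, 344c505, 913f547}.
In 7ed5277's history but not 333c8a1's: {03901cf, 4a85d23, 4be4ce2, 659be1f, 774aabe, 7c19167, 7ed5277, 92dcf8f, ce94fef, e91ad66} — 10 commits.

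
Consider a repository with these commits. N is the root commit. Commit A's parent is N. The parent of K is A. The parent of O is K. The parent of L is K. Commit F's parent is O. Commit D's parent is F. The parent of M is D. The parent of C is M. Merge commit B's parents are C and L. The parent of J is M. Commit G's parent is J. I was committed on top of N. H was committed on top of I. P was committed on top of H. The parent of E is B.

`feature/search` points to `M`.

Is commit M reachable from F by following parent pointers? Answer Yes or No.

No

Ancestors of F: {A, F, K, N, O}.
M is not in that set, so it is not an ancestor of F.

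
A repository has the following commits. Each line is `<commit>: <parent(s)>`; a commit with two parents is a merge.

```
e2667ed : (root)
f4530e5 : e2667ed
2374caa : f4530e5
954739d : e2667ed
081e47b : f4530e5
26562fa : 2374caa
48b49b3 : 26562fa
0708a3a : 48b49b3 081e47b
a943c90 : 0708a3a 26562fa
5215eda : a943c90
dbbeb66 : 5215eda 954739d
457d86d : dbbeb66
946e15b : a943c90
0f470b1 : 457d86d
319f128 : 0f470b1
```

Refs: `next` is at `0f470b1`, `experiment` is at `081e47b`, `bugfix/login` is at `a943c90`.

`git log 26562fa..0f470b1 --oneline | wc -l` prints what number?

9

Reachable from 0f470b1: {0708a3a, 081e47b, 0f470b1, 2374caa, 26562fa, 457d86d, 48b49b3, 5215eda, 954739d, a943c90, dbbeb66, e2667ed, f4530e5}.
Reachable from 26562fa: {2374caa, 26562fa, e2667ed, f4530e5}.
In 0f470b1's history but not 26562fa's: {0708a3a, 081e47b, 0f470b1, 457d86d, 48b49b3, 5215eda, 954739d, a943c90, dbbeb66} — 9 commits.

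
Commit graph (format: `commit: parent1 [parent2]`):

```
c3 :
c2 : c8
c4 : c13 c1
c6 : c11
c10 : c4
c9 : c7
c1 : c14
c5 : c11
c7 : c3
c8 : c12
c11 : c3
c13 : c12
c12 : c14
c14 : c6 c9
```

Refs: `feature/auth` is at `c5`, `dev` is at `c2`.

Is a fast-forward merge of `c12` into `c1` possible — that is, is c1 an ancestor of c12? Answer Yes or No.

A fast-forward from c1 to c12 is possible iff c1 is an ancestor of c12.
Ancestors of c12: {c11, c12, c14, c3, c6, c7, c9}.
c1 is not among them, so fast-forward is not possible.

No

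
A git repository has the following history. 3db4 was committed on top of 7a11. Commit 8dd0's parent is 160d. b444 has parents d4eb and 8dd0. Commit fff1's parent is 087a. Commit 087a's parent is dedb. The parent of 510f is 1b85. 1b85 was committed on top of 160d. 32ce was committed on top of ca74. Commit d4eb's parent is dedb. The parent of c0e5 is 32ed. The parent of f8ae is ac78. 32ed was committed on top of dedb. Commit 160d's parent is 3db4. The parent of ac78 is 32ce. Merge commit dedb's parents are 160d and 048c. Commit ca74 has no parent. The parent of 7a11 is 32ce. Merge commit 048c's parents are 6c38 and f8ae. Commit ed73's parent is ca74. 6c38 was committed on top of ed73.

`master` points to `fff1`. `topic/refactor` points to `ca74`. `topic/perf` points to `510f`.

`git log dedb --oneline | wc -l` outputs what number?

Walking parent pointers from dedb: reachable set = {048c, 160d, 32ce, 3db4, 6c38, 7a11, ac78, ca74, dedb, ed73, f8ae}.
That is 11 commits.

11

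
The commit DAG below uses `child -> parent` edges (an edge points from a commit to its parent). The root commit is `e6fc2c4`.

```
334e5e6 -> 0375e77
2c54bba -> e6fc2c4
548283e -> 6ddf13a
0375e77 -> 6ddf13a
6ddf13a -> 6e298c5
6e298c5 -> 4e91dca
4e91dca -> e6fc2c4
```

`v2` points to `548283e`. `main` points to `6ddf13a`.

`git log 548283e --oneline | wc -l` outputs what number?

5

Walking parent pointers from 548283e: reachable set = {4e91dca, 548283e, 6ddf13a, 6e298c5, e6fc2c4}.
That is 5 commits.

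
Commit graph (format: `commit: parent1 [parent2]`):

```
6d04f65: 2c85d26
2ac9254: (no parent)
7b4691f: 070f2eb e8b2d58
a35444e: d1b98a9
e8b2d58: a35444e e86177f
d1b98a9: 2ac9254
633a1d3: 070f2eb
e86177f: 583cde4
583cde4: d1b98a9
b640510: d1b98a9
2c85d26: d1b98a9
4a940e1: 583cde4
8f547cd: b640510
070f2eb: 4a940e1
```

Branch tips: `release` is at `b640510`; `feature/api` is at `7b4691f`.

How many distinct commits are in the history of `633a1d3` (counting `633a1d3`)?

6

Walking parent pointers from 633a1d3: reachable set = {070f2eb, 2ac9254, 4a940e1, 583cde4, 633a1d3, d1b98a9}.
That is 6 commits.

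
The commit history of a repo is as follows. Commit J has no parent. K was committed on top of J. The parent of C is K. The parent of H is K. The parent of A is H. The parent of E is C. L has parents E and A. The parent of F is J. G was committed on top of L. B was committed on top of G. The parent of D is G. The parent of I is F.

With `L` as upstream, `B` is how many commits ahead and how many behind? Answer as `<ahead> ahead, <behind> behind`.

Reachable from B: {A, B, C, E, G, H, J, K, L}.
Reachable from L: {A, C, E, H, J, K, L}.
Only in B's history (ahead): {B, G} — 2.
Only in L's history (behind): {} — 0.

2 ahead, 0 behind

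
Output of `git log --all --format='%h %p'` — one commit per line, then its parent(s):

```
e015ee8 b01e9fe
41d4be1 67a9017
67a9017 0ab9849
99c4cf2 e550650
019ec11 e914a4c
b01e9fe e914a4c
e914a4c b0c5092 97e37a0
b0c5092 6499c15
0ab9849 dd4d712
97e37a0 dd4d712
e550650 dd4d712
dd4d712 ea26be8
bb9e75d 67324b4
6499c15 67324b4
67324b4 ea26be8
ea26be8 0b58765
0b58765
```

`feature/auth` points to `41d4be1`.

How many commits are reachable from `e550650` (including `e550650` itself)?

Walking parent pointers from e550650: reachable set = {0b58765, dd4d712, e550650, ea26be8}.
That is 4 commits.

4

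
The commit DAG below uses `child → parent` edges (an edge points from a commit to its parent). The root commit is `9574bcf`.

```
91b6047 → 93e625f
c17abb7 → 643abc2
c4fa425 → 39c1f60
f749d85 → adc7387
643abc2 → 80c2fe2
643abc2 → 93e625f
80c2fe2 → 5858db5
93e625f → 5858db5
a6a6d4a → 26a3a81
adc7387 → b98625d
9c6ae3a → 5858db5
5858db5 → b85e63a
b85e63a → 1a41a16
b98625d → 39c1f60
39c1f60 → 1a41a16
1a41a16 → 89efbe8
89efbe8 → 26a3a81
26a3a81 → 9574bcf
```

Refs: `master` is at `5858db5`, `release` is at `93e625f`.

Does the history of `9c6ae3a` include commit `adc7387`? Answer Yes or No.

No

Ancestors of 9c6ae3a: {1a41a16, 26a3a81, 5858db5, 89efbe8, 9574bcf, 9c6ae3a, b85e63a}.
adc7387 is not in that set, so it is not an ancestor of 9c6ae3a.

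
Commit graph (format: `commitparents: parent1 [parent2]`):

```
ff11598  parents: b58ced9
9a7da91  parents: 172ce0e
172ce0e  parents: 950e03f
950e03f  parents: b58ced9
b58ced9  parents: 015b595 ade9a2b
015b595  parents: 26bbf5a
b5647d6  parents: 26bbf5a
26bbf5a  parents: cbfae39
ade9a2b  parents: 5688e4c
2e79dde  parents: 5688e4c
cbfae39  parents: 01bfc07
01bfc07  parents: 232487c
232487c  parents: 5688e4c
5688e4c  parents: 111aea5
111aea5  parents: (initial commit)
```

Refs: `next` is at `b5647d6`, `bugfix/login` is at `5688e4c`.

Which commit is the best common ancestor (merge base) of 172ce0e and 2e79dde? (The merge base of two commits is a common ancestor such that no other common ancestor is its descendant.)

5688e4c

Ancestors of 172ce0e: {015b595, 01bfc07, 111aea5, 172ce0e, 232487c, 26bbf5a, 5688e4c, 950e03f, ade9a2b, b58ced9, cbfae39}.
Ancestors of 2e79dde: {111aea5, 2e79dde, 5688e4c}.
Common ancestors: {111aea5, 5688e4c}.
Among these, 5688e4c is not an ancestor of any other common ancestor — it is the merge base.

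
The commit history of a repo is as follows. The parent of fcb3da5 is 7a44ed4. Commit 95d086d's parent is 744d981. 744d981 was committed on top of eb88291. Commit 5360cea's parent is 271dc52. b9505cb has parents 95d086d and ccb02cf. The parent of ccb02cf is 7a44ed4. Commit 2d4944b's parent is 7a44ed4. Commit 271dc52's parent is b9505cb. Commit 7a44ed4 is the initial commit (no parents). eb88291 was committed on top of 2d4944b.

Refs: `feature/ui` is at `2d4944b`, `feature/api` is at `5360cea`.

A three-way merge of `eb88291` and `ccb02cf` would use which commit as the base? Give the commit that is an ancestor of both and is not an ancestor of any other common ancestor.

Ancestors of eb88291: {2d4944b, 7a44ed4, eb88291}.
Ancestors of ccb02cf: {7a44ed4, ccb02cf}.
Common ancestors: {7a44ed4}.
The only common ancestor is 7a44ed4, so it is the merge base.

7a44ed4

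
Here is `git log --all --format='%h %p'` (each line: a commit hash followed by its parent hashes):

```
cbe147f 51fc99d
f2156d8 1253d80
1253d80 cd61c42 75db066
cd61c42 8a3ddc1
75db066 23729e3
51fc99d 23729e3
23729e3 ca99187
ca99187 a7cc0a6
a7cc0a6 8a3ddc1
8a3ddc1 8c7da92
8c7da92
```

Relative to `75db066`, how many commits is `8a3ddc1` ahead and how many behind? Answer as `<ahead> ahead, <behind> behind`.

0 ahead, 4 behind

Reachable from 8a3ddc1: {8a3ddc1, 8c7da92}.
Reachable from 75db066: {23729e3, 75db066, 8a3ddc1, 8c7da92, a7cc0a6, ca99187}.
Only in 8a3ddc1's history (ahead): {} — 0.
Only in 75db066's history (behind): {23729e3, 75db066, a7cc0a6, ca99187} — 4.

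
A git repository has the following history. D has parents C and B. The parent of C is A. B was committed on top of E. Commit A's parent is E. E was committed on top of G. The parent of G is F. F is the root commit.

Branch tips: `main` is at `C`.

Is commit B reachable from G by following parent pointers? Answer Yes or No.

Ancestors of G: {F, G}.
B is not in that set, so it is not an ancestor of G.

No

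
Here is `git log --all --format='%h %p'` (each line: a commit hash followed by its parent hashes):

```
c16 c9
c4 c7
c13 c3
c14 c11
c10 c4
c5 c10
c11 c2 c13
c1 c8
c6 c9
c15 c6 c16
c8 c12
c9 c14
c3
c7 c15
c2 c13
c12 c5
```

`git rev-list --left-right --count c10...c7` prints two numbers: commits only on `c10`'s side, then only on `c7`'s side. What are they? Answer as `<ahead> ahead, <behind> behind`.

Reachable from c10: {c10, c11, c13, c14, c15, c16, c2, c3, c4, c6, c7, c9}.
Reachable from c7: {c11, c13, c14, c15, c16, c2, c3, c6, c7, c9}.
Only in c10's history (ahead): {c10, c4} — 2.
Only in c7's history (behind): {} — 0.

2 ahead, 0 behind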